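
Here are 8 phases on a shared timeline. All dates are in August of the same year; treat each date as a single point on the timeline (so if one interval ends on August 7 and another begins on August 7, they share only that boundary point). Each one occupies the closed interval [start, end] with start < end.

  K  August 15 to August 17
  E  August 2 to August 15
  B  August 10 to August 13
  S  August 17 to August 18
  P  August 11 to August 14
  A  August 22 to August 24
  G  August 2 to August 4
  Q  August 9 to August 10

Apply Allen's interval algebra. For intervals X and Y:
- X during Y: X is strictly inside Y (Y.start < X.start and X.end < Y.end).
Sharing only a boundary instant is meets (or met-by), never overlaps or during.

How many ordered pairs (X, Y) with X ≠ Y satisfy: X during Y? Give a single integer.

3

Checking all 56 ordered pairs for relation 'during'; matching pairs in alphabetical order:
(B, E): B during E ✓
(P, E): P during E ✓
(Q, E): Q during E ✓
Count: 3.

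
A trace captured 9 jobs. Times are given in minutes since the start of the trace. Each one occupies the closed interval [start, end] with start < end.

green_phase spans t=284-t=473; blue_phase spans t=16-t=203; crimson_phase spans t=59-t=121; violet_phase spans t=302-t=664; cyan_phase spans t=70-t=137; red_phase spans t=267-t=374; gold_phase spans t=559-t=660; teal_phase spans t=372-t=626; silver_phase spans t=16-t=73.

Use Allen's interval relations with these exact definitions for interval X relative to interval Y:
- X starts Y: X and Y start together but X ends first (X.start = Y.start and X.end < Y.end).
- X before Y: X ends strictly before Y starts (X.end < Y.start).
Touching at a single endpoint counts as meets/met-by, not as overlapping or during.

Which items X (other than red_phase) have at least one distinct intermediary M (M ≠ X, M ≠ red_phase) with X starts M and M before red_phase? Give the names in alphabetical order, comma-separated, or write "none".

Target red_phase = [t=267, t=374].
Intermediaries M with M before red_phase: blue_phase, crimson_phase, cyan_phase, silver_phase.
Via blue_phase — items with X starts blue_phase: silver_phase.
Via crimson_phase — items with X starts crimson_phase: none.
Via cyan_phase — items with X starts cyan_phase: none.
Via silver_phase — items with X starts silver_phase: none.
Union: silver_phase.

silver_phase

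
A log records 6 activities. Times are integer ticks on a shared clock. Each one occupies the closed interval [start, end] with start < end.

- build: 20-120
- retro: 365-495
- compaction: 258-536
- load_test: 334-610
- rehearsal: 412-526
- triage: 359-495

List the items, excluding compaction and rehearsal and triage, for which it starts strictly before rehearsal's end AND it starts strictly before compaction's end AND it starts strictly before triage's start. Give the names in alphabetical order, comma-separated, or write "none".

Conditions: its start is strictly before rehearsal's end (X.start < 526) AND its start is strictly before compaction's end (X.start < 536) AND its start is strictly before triage's start (X.start < 359).
build: start 20 < 526? ✓; start 20 < 536? ✓; start 20 < 359? ✓ → yes.
load_test: start 334 < 526? ✓; start 334 < 536? ✓; start 334 < 359? ✓ → yes.
retro: start 365 < 526? ✓; start 365 < 536? ✓; start 365 < 359? ✗ → no.
Result: build, load_test.

build, load_test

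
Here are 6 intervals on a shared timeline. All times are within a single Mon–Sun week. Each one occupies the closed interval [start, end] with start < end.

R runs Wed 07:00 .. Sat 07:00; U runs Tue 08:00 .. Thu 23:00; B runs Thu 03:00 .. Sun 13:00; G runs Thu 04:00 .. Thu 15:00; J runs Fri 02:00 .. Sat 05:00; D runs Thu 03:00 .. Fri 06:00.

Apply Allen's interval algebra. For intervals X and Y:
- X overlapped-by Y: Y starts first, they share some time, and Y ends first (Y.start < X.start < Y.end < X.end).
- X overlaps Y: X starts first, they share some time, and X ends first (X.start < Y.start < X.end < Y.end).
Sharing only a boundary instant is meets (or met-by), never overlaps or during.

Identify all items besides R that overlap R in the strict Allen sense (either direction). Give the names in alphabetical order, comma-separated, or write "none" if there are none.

Target R = [Wed 07:00, Sat 07:00].
B [Thu 03:00, Sun 13:00] → overlapped-by → yes.
D [Thu 03:00, Fri 06:00] → during → no.
G [Thu 04:00, Thu 15:00] → during → no.
J [Fri 02:00, Sat 05:00] → during → no.
U [Tue 08:00, Thu 23:00] → overlaps → yes.
Result: B, U.

B, U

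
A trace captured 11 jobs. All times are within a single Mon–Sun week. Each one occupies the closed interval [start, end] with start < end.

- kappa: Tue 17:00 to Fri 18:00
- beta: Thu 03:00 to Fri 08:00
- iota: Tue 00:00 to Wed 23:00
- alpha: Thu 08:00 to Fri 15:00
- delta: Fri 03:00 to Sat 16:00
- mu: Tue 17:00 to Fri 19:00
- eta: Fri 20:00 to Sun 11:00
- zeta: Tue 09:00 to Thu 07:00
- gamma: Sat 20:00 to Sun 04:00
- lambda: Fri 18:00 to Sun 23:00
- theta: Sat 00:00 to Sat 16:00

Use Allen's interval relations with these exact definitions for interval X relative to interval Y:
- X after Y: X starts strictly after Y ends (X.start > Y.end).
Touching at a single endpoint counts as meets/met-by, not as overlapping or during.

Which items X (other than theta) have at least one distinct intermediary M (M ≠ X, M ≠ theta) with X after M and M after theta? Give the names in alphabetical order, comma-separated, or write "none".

none

Target theta = [Sat 00:00, Sat 16:00].
Intermediaries M with M after theta: gamma.
Via gamma — items with X after gamma: none.
Union: none.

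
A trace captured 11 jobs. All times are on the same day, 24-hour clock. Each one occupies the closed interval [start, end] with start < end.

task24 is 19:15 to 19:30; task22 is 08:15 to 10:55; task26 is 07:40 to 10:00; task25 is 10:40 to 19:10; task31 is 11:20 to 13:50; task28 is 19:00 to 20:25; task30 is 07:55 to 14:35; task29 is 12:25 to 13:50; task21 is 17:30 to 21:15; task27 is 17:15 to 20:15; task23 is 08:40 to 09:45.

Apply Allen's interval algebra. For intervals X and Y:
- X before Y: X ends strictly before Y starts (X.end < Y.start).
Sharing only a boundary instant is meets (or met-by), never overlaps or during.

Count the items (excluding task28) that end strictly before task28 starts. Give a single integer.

6

Target task28 = [19:00, 20:25].
task21 [17:30, 21:15] → contains → no.
task22 [08:15, 10:55] → before → counts.
task23 [08:40, 09:45] → before → counts.
task24 [19:15, 19:30] → during → no.
task25 [10:40, 19:10] → overlaps → no.
task26 [07:40, 10:00] → before → counts.
task27 [17:15, 20:15] → overlaps → no.
task29 [12:25, 13:50] → before → counts.
task30 [07:55, 14:35] → before → counts.
task31 [11:20, 13:50] → before → counts.
Total: 6.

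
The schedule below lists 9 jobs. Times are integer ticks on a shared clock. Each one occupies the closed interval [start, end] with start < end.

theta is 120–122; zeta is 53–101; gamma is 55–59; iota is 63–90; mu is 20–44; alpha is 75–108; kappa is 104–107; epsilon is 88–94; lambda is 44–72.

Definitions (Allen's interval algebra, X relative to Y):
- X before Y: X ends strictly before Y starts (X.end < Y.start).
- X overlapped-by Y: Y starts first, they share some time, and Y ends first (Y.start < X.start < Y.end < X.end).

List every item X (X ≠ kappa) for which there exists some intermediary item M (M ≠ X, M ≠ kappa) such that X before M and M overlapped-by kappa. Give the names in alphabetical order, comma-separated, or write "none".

none

Target kappa = [104, 107].
Intermediaries M with M overlapped-by kappa: none.
Union: none.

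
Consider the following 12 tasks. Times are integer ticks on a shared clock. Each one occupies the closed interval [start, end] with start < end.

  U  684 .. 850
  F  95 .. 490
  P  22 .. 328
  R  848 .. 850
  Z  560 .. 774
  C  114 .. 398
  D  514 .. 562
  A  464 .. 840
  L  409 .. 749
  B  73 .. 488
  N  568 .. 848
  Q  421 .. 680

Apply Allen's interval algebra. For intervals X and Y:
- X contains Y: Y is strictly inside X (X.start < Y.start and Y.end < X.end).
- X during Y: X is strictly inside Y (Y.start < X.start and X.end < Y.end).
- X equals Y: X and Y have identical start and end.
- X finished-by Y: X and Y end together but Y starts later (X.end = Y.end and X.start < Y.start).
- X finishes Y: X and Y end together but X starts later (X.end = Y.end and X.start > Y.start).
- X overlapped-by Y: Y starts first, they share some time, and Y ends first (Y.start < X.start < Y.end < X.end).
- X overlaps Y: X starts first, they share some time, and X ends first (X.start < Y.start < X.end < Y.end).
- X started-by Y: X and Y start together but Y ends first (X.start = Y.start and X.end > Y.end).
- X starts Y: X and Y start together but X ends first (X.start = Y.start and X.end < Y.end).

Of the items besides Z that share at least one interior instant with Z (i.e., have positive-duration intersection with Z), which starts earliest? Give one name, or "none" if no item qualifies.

L

Target Z = [560, 774].
A [464, 840] → contains → candidate.
B [73, 488] → before → excluded.
C [114, 398] → before → excluded.
D [514, 562] → overlaps → candidate.
F [95, 490] → before → excluded.
L [409, 749] → overlaps → candidate.
N [568, 848] → overlapped-by → candidate.
P [22, 328] → before → excluded.
Q [421, 680] → overlaps → candidate.
R [848, 850] → after → excluded.
U [684, 850] → overlapped-by → candidate.
Among candidates, earliest start is 409 → L.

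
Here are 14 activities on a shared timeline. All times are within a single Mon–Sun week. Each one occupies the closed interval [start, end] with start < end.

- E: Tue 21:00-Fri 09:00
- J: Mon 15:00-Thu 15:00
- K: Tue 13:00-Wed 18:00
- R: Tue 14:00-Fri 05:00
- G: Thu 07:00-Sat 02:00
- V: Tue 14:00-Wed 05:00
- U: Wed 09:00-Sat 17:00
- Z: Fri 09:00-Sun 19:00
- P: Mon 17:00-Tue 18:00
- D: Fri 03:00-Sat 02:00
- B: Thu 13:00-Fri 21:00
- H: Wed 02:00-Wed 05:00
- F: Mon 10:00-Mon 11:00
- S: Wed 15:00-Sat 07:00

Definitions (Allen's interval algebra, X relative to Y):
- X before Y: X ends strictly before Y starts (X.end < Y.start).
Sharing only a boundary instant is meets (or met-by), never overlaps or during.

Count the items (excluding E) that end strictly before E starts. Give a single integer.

2

Target E = [Tue 21:00, Fri 09:00].
B [Thu 13:00, Fri 21:00] → overlapped-by → no.
D [Fri 03:00, Sat 02:00] → overlapped-by → no.
F [Mon 10:00, Mon 11:00] → before → counts.
G [Thu 07:00, Sat 02:00] → overlapped-by → no.
H [Wed 02:00, Wed 05:00] → during → no.
J [Mon 15:00, Thu 15:00] → overlaps → no.
K [Tue 13:00, Wed 18:00] → overlaps → no.
P [Mon 17:00, Tue 18:00] → before → counts.
R [Tue 14:00, Fri 05:00] → overlaps → no.
S [Wed 15:00, Sat 07:00] → overlapped-by → no.
U [Wed 09:00, Sat 17:00] → overlapped-by → no.
V [Tue 14:00, Wed 05:00] → overlaps → no.
Z [Fri 09:00, Sun 19:00] → met-by → no.
Total: 2.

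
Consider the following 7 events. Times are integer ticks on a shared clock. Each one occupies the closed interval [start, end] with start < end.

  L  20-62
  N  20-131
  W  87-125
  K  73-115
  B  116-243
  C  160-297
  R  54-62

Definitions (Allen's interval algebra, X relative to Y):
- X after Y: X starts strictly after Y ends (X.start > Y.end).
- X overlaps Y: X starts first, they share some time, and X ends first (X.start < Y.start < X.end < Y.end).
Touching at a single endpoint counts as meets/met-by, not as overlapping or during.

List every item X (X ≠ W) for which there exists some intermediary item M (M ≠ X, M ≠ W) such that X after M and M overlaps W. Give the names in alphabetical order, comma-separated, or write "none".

Target W = [87, 125].
Intermediaries M with M overlaps W: K.
Via K — items with X after K: B, C.
Union: B, C.

B, C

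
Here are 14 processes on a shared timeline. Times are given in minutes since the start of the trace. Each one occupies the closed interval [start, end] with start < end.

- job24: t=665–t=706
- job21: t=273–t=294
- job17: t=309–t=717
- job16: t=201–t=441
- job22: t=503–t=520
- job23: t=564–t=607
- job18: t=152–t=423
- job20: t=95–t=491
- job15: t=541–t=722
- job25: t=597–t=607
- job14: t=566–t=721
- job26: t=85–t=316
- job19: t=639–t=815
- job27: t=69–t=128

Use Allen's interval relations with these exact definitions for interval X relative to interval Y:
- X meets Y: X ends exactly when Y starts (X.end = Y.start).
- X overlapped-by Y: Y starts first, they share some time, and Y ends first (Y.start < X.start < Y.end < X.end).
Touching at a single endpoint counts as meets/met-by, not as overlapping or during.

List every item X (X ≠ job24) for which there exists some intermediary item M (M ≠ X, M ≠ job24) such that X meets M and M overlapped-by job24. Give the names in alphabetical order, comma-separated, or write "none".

none

Target job24 = [t=665, t=706].
Intermediaries M with M overlapped-by job24: none.
Union: none.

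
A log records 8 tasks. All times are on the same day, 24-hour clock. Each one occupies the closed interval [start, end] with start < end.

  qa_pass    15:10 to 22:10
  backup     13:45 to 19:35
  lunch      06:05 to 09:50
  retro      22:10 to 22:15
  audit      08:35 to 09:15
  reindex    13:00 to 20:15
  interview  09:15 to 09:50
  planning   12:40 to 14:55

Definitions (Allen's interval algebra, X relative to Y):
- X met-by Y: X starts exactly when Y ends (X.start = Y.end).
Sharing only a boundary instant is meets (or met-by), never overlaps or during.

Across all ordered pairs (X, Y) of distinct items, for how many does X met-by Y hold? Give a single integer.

Checking all 56 ordered pairs for relation 'met-by'; matching pairs in alphabetical order:
(interview, audit): interview met-by audit ✓
(retro, qa_pass): retro met-by qa_pass ✓
Count: 2.

2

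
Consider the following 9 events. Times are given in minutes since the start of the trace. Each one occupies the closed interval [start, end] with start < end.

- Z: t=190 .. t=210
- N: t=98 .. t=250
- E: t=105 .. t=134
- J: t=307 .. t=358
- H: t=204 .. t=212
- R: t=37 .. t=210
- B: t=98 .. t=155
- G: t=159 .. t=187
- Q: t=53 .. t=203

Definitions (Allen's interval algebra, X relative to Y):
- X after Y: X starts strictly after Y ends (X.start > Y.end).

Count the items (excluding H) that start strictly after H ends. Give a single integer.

Target H = [t=204, t=212].
B [t=98, t=155] → before → no.
E [t=105, t=134] → before → no.
G [t=159, t=187] → before → no.
J [t=307, t=358] → after → counts.
N [t=98, t=250] → contains → no.
Q [t=53, t=203] → before → no.
R [t=37, t=210] → overlaps → no.
Z [t=190, t=210] → overlaps → no.
Total: 1.

1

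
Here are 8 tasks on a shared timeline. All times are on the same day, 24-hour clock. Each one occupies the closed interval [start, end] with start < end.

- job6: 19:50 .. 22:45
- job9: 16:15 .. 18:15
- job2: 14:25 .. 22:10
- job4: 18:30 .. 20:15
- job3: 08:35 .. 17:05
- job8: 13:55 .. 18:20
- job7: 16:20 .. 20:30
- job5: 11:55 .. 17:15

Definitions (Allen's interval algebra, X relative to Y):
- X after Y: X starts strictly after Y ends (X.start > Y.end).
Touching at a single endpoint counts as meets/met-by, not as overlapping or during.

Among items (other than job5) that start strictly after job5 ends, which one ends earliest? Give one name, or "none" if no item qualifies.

Target job5 = [11:55, 17:15].
job2 [14:25, 22:10] → overlapped-by → excluded.
job3 [08:35, 17:05] → overlaps → excluded.
job4 [18:30, 20:15] → after → candidate.
job6 [19:50, 22:45] → after → candidate.
job7 [16:20, 20:30] → overlapped-by → excluded.
job8 [13:55, 18:20] → overlapped-by → excluded.
job9 [16:15, 18:15] → overlapped-by → excluded.
Among candidates, earliest end is 20:15 → job4.

job4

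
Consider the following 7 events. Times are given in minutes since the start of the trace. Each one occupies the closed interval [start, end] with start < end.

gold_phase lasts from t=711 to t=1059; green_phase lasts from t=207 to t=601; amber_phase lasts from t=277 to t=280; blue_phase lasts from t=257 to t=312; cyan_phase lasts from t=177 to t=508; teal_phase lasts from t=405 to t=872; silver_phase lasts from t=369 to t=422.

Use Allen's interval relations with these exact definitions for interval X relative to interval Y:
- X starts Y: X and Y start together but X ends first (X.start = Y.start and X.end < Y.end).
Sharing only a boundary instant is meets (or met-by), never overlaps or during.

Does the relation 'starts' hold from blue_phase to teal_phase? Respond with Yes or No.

No

blue_phase = [t=257, t=312], teal_phase = [t=405, t=872].
Actual relation of blue_phase to teal_phase: before.
Asked whether 'starts' holds → No.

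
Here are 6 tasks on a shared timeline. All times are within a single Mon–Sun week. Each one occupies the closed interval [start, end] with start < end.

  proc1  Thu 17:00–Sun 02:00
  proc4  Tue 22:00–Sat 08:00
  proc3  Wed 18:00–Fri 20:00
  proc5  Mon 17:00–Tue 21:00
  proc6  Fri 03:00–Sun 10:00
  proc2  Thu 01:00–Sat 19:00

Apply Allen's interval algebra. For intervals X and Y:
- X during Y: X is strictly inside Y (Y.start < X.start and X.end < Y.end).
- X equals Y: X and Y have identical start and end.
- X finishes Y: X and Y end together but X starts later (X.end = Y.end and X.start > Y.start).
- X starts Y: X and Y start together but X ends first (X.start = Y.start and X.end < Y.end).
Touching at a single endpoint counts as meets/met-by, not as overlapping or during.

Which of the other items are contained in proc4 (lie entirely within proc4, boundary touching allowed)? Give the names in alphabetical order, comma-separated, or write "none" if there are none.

Target proc4 = [Tue 22:00, Sat 08:00].
proc1 [Thu 17:00, Sun 02:00] → overlapped-by → no.
proc2 [Thu 01:00, Sat 19:00] → overlapped-by → no.
proc3 [Wed 18:00, Fri 20:00] → during → yes.
proc5 [Mon 17:00, Tue 21:00] → before → no.
proc6 [Fri 03:00, Sun 10:00] → overlapped-by → no.
Result: proc3.

proc3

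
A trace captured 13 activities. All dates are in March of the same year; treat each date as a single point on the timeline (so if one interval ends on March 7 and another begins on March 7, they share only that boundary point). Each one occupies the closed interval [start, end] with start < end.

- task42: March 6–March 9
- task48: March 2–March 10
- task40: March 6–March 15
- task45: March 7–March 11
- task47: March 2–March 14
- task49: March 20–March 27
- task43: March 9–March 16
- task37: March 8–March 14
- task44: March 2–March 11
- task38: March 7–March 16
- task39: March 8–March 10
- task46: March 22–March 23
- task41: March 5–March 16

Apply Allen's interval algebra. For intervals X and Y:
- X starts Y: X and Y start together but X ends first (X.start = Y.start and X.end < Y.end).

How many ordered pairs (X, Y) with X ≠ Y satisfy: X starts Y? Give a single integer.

6

Checking all 156 ordered pairs for relation 'starts'; matching pairs in alphabetical order:
(task39, task37): task39 starts task37 ✓
(task42, task40): task42 starts task40 ✓
(task44, task47): task44 starts task47 ✓
(task45, task38): task45 starts task38 ✓
(task48, task44): task48 starts task44 ✓
(task48, task47): task48 starts task47 ✓
Count: 6.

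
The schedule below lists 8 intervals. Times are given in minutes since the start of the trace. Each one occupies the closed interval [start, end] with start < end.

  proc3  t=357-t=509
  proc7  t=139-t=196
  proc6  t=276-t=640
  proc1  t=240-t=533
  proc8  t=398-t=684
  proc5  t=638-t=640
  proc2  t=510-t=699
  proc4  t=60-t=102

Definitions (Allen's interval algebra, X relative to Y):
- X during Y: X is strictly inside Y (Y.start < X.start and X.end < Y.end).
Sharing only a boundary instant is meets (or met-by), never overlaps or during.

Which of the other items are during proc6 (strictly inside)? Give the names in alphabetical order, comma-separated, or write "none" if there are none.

Target proc6 = [t=276, t=640].
proc1 [t=240, t=533] → overlaps → no.
proc2 [t=510, t=699] → overlapped-by → no.
proc3 [t=357, t=509] → during → yes.
proc4 [t=60, t=102] → before → no.
proc5 [t=638, t=640] → finishes → no.
proc7 [t=139, t=196] → before → no.
proc8 [t=398, t=684] → overlapped-by → no.
Result: proc3.

proc3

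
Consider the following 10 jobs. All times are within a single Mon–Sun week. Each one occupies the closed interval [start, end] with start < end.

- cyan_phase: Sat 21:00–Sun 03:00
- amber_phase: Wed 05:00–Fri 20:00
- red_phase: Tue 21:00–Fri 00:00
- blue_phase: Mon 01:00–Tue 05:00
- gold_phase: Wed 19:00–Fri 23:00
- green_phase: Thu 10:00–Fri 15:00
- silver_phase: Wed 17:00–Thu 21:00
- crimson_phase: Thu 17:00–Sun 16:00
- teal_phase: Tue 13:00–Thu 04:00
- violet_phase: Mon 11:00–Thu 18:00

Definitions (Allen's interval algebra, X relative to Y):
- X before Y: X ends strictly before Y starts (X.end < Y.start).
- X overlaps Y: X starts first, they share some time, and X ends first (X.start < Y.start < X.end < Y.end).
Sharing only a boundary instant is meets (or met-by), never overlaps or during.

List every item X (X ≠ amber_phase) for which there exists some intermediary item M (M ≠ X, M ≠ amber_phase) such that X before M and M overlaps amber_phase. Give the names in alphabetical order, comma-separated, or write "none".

Target amber_phase = [Wed 05:00, Fri 20:00].
Intermediaries M with M overlaps amber_phase: red_phase, teal_phase, violet_phase.
Via red_phase — items with X before red_phase: blue_phase.
Via teal_phase — items with X before teal_phase: blue_phase.
Via violet_phase — items with X before violet_phase: none.
Union: blue_phase.

blue_phase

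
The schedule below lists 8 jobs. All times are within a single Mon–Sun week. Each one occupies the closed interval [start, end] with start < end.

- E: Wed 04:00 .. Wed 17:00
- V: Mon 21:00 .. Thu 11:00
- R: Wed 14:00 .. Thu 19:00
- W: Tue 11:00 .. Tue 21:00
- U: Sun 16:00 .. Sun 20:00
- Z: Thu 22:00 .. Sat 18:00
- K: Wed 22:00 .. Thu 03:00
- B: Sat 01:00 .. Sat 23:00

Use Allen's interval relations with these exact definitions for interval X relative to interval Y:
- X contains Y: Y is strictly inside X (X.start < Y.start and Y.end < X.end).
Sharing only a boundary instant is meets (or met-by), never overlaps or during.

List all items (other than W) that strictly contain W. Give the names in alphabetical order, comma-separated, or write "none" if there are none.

Target W = [Tue 11:00, Tue 21:00].
B [Sat 01:00, Sat 23:00] → after → no.
E [Wed 04:00, Wed 17:00] → after → no.
K [Wed 22:00, Thu 03:00] → after → no.
R [Wed 14:00, Thu 19:00] → after → no.
U [Sun 16:00, Sun 20:00] → after → no.
V [Mon 21:00, Thu 11:00] → contains → yes.
Z [Thu 22:00, Sat 18:00] → after → no.
Result: V.

V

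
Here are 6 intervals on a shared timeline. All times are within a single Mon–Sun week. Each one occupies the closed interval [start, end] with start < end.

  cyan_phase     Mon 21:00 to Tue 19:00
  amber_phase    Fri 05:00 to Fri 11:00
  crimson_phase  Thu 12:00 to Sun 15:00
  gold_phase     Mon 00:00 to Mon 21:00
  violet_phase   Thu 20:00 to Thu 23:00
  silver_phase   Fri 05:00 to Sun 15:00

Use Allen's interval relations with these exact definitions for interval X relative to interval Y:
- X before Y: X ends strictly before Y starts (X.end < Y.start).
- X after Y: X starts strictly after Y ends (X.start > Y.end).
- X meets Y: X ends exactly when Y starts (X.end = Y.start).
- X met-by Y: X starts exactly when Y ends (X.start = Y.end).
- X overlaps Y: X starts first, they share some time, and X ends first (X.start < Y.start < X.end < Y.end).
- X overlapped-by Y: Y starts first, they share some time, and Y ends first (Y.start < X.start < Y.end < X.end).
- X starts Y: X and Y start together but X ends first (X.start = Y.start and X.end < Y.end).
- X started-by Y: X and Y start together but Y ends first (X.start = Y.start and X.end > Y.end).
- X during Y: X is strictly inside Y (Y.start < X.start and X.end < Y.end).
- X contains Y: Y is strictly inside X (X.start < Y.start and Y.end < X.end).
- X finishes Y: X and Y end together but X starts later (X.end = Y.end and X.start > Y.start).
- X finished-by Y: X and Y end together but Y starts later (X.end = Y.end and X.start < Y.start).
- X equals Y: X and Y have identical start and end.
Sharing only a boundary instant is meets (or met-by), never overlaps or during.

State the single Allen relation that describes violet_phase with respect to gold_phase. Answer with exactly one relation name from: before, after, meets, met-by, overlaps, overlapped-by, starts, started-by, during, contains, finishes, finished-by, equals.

violet_phase = [Thu 20:00, Thu 23:00]; gold_phase = [Mon 00:00, Mon 21:00].
Compare endpoints: violet_phase.start > gold_phase.start, violet_phase.start > gold_phase.end, violet_phase.end > gold_phase.start, violet_phase.end > gold_phase.end.
That pattern is 'after'.

after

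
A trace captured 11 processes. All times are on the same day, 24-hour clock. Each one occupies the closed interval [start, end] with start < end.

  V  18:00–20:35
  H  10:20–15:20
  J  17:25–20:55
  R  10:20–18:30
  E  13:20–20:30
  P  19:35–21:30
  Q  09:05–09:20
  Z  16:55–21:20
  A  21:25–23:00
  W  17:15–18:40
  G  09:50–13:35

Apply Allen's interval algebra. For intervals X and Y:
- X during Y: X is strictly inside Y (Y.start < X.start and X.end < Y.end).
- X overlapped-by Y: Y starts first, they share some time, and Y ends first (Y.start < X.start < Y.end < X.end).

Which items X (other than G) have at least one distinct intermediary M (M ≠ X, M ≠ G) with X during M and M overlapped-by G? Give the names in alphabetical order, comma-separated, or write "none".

W

Target G = [09:50, 13:35].
Intermediaries M with M overlapped-by G: E, H, R.
Via E — items with X during E: W.
Via H — items with X during H: none.
Via R — items with X during R: none.
Union: W.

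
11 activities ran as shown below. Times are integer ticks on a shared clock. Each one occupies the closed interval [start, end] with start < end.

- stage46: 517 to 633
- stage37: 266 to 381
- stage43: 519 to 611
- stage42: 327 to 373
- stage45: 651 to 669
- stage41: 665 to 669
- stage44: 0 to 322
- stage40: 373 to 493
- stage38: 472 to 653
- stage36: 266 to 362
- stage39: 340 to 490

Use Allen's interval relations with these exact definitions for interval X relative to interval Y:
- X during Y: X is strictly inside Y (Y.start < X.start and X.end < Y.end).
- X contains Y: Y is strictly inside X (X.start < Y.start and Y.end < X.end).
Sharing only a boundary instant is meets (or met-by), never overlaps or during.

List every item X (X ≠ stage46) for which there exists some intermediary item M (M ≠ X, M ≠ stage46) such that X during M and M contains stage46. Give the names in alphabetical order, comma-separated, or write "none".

stage43

Target stage46 = [517, 633].
Intermediaries M with M contains stage46: stage38.
Via stage38 — items with X during stage38: stage43.
Union: stage43.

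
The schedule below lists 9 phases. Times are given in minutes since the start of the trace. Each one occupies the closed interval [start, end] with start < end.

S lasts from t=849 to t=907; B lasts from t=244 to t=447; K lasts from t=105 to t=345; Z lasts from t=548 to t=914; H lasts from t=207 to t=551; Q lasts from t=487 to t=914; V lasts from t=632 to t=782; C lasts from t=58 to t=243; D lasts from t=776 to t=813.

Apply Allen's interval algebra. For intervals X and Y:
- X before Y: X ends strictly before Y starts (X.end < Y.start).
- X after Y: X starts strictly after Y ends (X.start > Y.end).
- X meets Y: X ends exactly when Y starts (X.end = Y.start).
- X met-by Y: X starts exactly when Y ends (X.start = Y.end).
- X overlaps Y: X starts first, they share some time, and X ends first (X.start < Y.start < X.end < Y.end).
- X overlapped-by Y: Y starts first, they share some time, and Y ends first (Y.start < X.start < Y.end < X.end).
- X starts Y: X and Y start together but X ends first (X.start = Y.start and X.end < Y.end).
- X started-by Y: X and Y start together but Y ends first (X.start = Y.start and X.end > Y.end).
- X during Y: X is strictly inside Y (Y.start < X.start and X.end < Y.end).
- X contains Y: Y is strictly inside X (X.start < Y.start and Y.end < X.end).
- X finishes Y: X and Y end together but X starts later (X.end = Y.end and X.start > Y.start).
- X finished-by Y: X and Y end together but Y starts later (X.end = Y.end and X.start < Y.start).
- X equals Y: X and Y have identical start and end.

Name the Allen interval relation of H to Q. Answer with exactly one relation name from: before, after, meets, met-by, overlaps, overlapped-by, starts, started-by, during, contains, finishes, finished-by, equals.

H = [t=207, t=551]; Q = [t=487, t=914].
Compare endpoints: H.start < Q.start, H.start < Q.end, H.end > Q.start, H.end < Q.end.
That pattern is 'overlaps'.

overlaps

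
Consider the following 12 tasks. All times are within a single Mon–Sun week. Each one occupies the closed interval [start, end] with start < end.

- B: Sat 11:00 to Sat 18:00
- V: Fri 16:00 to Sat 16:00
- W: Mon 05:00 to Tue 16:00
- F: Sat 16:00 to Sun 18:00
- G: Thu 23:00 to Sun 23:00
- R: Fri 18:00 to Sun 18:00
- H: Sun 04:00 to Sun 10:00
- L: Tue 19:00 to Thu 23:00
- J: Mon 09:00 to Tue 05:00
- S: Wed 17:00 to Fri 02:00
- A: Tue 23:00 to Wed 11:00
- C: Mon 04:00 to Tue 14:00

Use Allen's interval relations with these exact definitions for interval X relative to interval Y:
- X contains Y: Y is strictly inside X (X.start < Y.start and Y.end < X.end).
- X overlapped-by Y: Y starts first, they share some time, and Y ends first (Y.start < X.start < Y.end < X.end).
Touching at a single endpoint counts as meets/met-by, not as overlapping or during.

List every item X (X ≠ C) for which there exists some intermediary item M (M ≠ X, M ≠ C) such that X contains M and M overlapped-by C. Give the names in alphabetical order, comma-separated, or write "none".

none

Target C = [Mon 04:00, Tue 14:00].
Intermediaries M with M overlapped-by C: W.
Via W — items with X contains W: none.
Union: none.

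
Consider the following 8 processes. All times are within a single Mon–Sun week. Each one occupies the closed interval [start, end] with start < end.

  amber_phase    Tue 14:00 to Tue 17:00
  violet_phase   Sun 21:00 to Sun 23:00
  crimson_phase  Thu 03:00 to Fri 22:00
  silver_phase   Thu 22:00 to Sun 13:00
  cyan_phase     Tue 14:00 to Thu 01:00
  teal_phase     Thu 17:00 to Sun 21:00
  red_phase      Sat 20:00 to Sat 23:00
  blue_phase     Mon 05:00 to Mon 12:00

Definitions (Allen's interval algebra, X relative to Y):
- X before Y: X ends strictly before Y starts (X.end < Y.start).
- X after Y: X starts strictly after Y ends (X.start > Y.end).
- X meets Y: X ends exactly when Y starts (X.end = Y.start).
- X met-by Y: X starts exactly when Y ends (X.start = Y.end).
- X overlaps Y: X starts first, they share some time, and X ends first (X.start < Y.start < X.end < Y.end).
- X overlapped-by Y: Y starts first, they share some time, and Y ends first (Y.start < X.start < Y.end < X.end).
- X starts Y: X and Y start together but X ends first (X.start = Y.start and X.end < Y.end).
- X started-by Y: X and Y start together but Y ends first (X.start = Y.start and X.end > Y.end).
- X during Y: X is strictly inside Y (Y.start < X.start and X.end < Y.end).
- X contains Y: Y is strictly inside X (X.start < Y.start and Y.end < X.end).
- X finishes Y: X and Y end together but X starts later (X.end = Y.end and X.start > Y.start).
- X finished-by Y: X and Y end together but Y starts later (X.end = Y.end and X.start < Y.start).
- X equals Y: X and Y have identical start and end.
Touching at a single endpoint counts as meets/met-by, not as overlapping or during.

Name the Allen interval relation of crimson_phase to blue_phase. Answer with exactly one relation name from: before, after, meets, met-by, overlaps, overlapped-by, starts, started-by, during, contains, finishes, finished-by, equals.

after

crimson_phase = [Thu 03:00, Fri 22:00]; blue_phase = [Mon 05:00, Mon 12:00].
Compare endpoints: crimson_phase.start > blue_phase.start, crimson_phase.start > blue_phase.end, crimson_phase.end > blue_phase.start, crimson_phase.end > blue_phase.end.
That pattern is 'after'.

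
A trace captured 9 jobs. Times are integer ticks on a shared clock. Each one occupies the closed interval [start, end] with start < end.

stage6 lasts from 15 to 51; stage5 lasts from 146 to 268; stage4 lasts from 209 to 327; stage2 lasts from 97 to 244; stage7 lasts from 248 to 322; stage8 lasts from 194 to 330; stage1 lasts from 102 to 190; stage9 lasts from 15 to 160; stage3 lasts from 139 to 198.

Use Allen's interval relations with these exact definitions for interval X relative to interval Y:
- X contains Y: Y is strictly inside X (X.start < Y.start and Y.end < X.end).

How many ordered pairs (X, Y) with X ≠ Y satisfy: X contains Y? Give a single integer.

Checking all 72 ordered pairs for relation 'contains'; matching pairs in alphabetical order:
(stage2, stage1): stage2 contains stage1 ✓
(stage2, stage3): stage2 contains stage3 ✓
(stage4, stage7): stage4 contains stage7 ✓
(stage8, stage4): stage8 contains stage4 ✓
(stage8, stage7): stage8 contains stage7 ✓
Count: 5.

5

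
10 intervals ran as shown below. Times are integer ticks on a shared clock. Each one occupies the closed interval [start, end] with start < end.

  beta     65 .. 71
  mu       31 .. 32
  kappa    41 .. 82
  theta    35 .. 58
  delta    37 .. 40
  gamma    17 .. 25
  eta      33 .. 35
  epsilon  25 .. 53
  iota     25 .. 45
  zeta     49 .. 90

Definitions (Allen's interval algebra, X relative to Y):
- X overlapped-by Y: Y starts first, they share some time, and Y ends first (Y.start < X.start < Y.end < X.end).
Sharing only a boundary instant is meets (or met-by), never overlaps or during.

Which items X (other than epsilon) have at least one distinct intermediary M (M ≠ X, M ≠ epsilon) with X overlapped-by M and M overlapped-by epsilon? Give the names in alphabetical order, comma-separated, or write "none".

kappa, zeta

Target epsilon = [25, 53].
Intermediaries M with M overlapped-by epsilon: kappa, theta, zeta.
Via kappa — items with X overlapped-by kappa: zeta.
Via theta — items with X overlapped-by theta: kappa, zeta.
Via zeta — items with X overlapped-by zeta: none.
Union: kappa, zeta.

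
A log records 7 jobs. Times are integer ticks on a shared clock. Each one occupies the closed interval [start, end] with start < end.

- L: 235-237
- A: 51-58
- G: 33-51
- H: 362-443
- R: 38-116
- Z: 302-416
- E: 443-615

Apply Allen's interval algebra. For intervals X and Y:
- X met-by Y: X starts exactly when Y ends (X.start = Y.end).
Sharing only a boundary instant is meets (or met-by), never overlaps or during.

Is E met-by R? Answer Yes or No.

E = [443, 615], R = [38, 116].
Actual relation of E to R: after.
Asked whether 'met-by' holds → No.

No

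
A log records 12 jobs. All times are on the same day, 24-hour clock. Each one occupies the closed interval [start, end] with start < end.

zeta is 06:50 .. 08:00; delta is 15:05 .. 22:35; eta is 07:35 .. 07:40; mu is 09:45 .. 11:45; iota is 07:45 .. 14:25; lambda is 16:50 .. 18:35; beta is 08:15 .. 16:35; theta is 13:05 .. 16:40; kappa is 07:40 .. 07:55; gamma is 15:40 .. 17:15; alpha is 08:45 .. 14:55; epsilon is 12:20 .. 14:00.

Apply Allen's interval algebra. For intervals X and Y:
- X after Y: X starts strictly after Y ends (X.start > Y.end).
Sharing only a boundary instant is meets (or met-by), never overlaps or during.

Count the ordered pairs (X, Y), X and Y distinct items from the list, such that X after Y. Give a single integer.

41

Checking all 132 ordered pairs for relation 'after'; matching pairs in alphabetical order:
(alpha, eta): alpha after eta ✓
(alpha, kappa): alpha after kappa ✓
(alpha, zeta): alpha after zeta ✓
(beta, eta): beta after eta ✓
(beta, kappa): beta after kappa ✓
(beta, zeta): beta after zeta ✓
(delta, alpha): delta after alpha ✓
(delta, epsilon): delta after epsilon ✓
(delta, eta): delta after eta ✓
(delta, iota): delta after iota ✓
(delta, kappa): delta after kappa ✓
(delta, mu): delta after mu ✓
(delta, zeta): delta after zeta ✓
(epsilon, eta): epsilon after eta ✓
(epsilon, kappa): epsilon after kappa ✓
(epsilon, mu): epsilon after mu ✓
(epsilon, zeta): epsilon after zeta ✓
(gamma, alpha): gamma after alpha ✓
(gamma, epsilon): gamma after epsilon ✓
(gamma, eta): gamma after eta ✓
(gamma, iota): gamma after iota ✓
(gamma, kappa): gamma after kappa ✓
(gamma, mu): gamma after mu ✓
(gamma, zeta): gamma after zeta ✓
... plus 17 further pairs not listed.
Count: 41.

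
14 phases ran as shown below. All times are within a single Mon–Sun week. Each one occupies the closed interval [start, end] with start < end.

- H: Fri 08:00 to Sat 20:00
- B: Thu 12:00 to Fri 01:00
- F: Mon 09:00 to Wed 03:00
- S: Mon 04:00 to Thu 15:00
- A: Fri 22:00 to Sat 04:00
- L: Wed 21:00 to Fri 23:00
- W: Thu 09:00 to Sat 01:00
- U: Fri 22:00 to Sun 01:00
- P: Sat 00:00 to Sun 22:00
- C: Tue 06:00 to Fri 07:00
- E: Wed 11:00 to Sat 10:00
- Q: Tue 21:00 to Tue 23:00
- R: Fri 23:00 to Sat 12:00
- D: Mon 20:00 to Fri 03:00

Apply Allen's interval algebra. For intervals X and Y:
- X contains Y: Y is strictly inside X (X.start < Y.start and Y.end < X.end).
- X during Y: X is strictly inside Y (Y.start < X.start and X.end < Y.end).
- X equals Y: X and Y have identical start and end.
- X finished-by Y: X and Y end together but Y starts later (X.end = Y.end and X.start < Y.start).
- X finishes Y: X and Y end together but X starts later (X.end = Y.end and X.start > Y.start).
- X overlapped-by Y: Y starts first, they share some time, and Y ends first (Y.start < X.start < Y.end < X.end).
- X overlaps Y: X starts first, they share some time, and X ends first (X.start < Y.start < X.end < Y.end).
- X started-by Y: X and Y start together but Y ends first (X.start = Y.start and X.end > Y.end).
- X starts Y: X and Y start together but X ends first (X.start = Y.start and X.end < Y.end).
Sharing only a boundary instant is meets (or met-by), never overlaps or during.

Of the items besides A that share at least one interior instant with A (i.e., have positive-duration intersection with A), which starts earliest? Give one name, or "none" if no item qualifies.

E

Target A = [Fri 22:00, Sat 04:00].
B [Thu 12:00, Fri 01:00] → before → excluded.
C [Tue 06:00, Fri 07:00] → before → excluded.
D [Mon 20:00, Fri 03:00] → before → excluded.
E [Wed 11:00, Sat 10:00] → contains → candidate.
F [Mon 09:00, Wed 03:00] → before → excluded.
H [Fri 08:00, Sat 20:00] → contains → candidate.
L [Wed 21:00, Fri 23:00] → overlaps → candidate.
P [Sat 00:00, Sun 22:00] → overlapped-by → candidate.
Q [Tue 21:00, Tue 23:00] → before → excluded.
R [Fri 23:00, Sat 12:00] → overlapped-by → candidate.
S [Mon 04:00, Thu 15:00] → before → excluded.
U [Fri 22:00, Sun 01:00] → started-by → candidate.
W [Thu 09:00, Sat 01:00] → overlaps → candidate.
Among candidates, earliest start is Wed 11:00 → E.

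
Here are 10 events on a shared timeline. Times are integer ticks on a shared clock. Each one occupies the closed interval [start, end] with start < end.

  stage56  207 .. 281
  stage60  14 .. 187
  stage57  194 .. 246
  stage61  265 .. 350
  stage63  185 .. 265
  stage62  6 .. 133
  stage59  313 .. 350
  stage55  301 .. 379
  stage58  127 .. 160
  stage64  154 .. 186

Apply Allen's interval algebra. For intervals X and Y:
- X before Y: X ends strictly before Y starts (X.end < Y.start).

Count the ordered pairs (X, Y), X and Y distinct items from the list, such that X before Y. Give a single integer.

30

Checking all 90 ordered pairs for relation 'before'; matching pairs in alphabetical order:
(stage56, stage55): stage56 before stage55 ✓
(stage56, stage59): stage56 before stage59 ✓
(stage57, stage55): stage57 before stage55 ✓
(stage57, stage59): stage57 before stage59 ✓
(stage57, stage61): stage57 before stage61 ✓
(stage58, stage55): stage58 before stage55 ✓
(stage58, stage56): stage58 before stage56 ✓
(stage58, stage57): stage58 before stage57 ✓
(stage58, stage59): stage58 before stage59 ✓
(stage58, stage61): stage58 before stage61 ✓
(stage58, stage63): stage58 before stage63 ✓
(stage60, stage55): stage60 before stage55 ✓
(stage60, stage56): stage60 before stage56 ✓
(stage60, stage57): stage60 before stage57 ✓
(stage60, stage59): stage60 before stage59 ✓
(stage60, stage61): stage60 before stage61 ✓
(stage62, stage55): stage62 before stage55 ✓
(stage62, stage56): stage62 before stage56 ✓
(stage62, stage57): stage62 before stage57 ✓
(stage62, stage59): stage62 before stage59 ✓
(stage62, stage61): stage62 before stage61 ✓
(stage62, stage63): stage62 before stage63 ✓
(stage62, stage64): stage62 before stage64 ✓
(stage63, stage55): stage63 before stage55 ✓
... plus 6 further pairs not listed.
Count: 30.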